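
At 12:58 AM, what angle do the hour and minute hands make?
Hour hand position: 0 x 30 + 58 x 0.5 = 29 degrees
Minute hand position: 58 x 6 = 348 degrees
Difference: |29 - 348| = 319 degrees
Since 319 > 180, the smaller angle is 360 - 319 = 41 degrees

Final answer: 41 degrees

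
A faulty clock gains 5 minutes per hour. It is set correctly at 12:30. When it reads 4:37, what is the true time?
For every 60 true minutes, the faulty clock advances 65 minutes, so 1 faulty-clock minute corresponds to 60/65 true minutes.
From 12:30 to 4:37 on the faulty dial is 247 minutes.
True elapsed: 247 x 60/65 = 228 minutes = 3 hours and 48 minutes.
True time: 12:30 + 3 hours and 48 minutes = 4:18.

Final answer: 4:18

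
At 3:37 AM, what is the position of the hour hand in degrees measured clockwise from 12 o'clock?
The hour hand moves 30 degrees per hour and 0.5 degrees per minute.
At 3:37: (3) x 30 + 37 x 0.5 = 90 + 18.5 = 108.5 degrees

Final answer: 108.5 degrees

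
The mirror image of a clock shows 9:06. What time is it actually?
Reflection across the vertical (12-6) axis maps a hand at angle A degrees to (360 - A) degrees, which sends a reading of T minutes past 12:00 to (720 - T) minutes past 12:00.
Mirror reads 9:06 = 546 minutes past 12:00.
Actual time: (720 - 546) mod 720 = 174 minutes = 2:54.

Final answer: 2:54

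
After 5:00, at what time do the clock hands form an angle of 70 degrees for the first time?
At t minutes past 5:00, the hour hand is at 30 x 5 + 0.5t degrees and the minute hand is at 6t degrees.
The smaller angle between them is 70 degrees when |30H - 5.5t| = 70 or |30H - 5.5t| = 290.
With H = 5, solve 30 x 5 - 5.5t = +/- target for each target:
  t = (30 x 5 - 70) / 5.5 = 14.55
  t = (30 x 5 + 70) / 5.5 = 40
  t = (30 x 5 - 290) / 5.5 = -25.45 (outside (0, 60))
  t = (30 x 5 + 290) / 5.5 = 80 (outside (0, 60))
Valid solutions in (0, 60): {14.55, 40} minutes.
The first occurrence is t = 14.55 minutes.
The hands form a 70-degree angle at 14.55 minutes past 5:00.

Final answer: 14.55 minutes past 5:00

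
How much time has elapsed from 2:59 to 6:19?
From 2:59 to 6:19:
(6 x 60 + 19) - (2 x 60 + 59) = 379 - 179 = 200 minutes
= 3 hours and 20 minutes

Final answer: 3 hours and 20 minutes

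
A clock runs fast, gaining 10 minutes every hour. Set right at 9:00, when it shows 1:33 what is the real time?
For every 60 true minutes, the faulty clock advances 70 minutes, so 1 faulty-clock minute corresponds to 60/70 true minutes.
From 9:00 to 1:33 on the faulty dial is 273 minutes.
True elapsed: 273 x 60/70 = 234 minutes = 3 hours and 54 minutes.
True time: 9:00 + 3 hours and 54 minutes = 12:54.

Final answer: 12:54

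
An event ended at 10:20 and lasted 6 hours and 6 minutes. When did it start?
Starting time: 10:20 = 620 total minutes past 12:00
Subtracting: 6 hours and 6 minutes = 366 minutes
620 - 366 = 254 minutes
= 4 hours and 14 minutes past 12:00 = 4:14

Final answer: 4:14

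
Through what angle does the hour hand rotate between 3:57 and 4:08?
The hour hand moves 0.5 degrees per minute.
Time elapsed: 4:08 - 3:57 = 11 minutes
Angular displacement: 11 x 0.5 = 5.5 degrees

Final answer: 5.5 degrees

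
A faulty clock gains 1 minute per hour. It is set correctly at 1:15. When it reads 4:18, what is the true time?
For every 60 true minutes, the faulty clock advances 61 minutes, so 1 faulty-clock minute corresponds to 60/61 true minutes.
From 1:15 to 4:18 on the faulty dial is 183 minutes.
True elapsed: 183 x 60/61 = 180 minutes = 3 hours.
True time: 1:15 + 3 hours = 4:15.

Final answer: 4:15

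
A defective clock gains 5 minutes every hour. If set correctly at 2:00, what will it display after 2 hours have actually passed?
For every 60 true minutes, the faulty clock advances 60 + 5 = 65 minutes.
True elapsed: 2 hours = 120 minutes.
Faulty clock advances: 120 x 65/60 = 130 minutes (drift: 10 minutes ahead).
Shown time: 2:00 + 130 minutes = 4:10.

Final answer: 4:10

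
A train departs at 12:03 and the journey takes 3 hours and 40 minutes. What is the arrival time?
Starting time: 12:03
Adding 40 minutes to 3 minutes: 3 + 40 = 43 minutes
Adding 3 hours: 12 + 3 = 15 - 12 = 3
Final time: 3:43

Final answer: 3:43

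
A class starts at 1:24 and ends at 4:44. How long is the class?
From 1:24 to 4:44:
(4 x 60 + 44) - (1 x 60 + 24) = 284 - 84 = 200 minutes
= 3 hours and 20 minutes

Final answer: 3 hours and 20 minutes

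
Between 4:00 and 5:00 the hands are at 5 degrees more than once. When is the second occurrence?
At t minutes past 4:00, the hour hand is at 30 x 4 + 0.5t degrees and the minute hand is at 6t degrees.
The smaller angle between them is 5 degrees when |30H - 5.5t| = 5 or |30H - 5.5t| = 355.
With H = 4, solve 30 x 4 - 5.5t = +/- target for each target:
  t = (30 x 4 - 5) / 5.5 = 20.91
  t = (30 x 4 + 5) / 5.5 = 22.73
  t = (30 x 4 - 355) / 5.5 = -42.73 (outside (0, 60))
  t = (30 x 4 + 355) / 5.5 = 86.36 (outside (0, 60))
Valid solutions in (0, 60): {20.91, 22.73} minutes.
The second occurrence is t = 22.73 minutes.
The hands form a 5-degree angle at 22.73 minutes past 4:00.

Final answer: 22.73 minutes past 4:00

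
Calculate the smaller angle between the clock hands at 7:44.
Hour hand position: 7 x 30 + 44 x 0.5 = 232 degrees
Minute hand position: 44 x 6 = 264 degrees
Difference: |232 - 264| = 32 degrees
The angle between the hands is 32 degrees

Final answer: 32 degrees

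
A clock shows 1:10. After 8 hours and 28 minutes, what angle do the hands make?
First find the time 8 hours and 28 minutes after 1:10.
Total minutes: 1 x 60 + 10 + 8 x 60 + 28 = 578.
578 mod 720 = 578 minutes = 9:38.
Now compute the angle at 9:38:
Hour hand: 9 x 30 + 38 x 0.5 = 289 degrees
Minute hand: 38 x 6 = 228 degrees
Difference: |289 - 228| = 61 degrees
The angle is 61 degrees

Final answer: 61 degrees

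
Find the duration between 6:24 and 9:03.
From 6:24 to 9:03:
(9 x 60 + 3) - (6 x 60 + 24) = 543 - 384 = 159 minutes
= 2 hours and 39 minutes

Final answer: 2 hours and 39 minutes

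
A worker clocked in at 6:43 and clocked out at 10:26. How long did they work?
From 6:43 to 10:26:
(10 x 60 + 26) - (6 x 60 + 43) = 626 - 403 = 223 minutes
= 3 hours and 43 minutes

Final answer: 3 hours and 43 minutes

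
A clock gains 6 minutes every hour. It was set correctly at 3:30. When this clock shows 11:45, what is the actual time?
For every 60 true minutes, the faulty clock advances 66 minutes, so 1 faulty-clock minute corresponds to 60/66 true minutes.
From 3:30 to 11:45 on the faulty dial is 495 minutes.
True elapsed: 495 x 60/66 = 450 minutes = 7 hours and 30 minutes.
True time: 3:30 + 7 hours and 30 minutes = 11:00.

Final answer: 11:00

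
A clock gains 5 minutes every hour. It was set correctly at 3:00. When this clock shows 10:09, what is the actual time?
For every 60 true minutes, the faulty clock advances 65 minutes, so 1 faulty-clock minute corresponds to 60/65 true minutes.
From 3:00 to 10:09 on the faulty dial is 429 minutes.
True elapsed: 429 x 60/65 = 396 minutes = 6 hours and 36 minutes.
True time: 3:00 + 6 hours and 36 minutes = 9:36.

Final answer: 9:36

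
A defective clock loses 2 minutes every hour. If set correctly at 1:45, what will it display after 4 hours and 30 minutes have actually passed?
For every 60 true minutes, the faulty clock advances 60 - 2 = 58 minutes.
True elapsed: 4 hours and 30 minutes = 270 minutes.
Faulty clock advances: 270 x 58/60 = 261 minutes (drift: 9 minutes behind).
Shown time: 1:45 + 261 minutes = 6:06.

Final answer: 6:06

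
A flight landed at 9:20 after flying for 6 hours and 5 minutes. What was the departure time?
Starting time: 9:20 = 560 total minutes past 12:00
Subtracting: 6 hours and 5 minutes = 365 minutes
560 - 365 = 195 minutes
= 3 hours and 15 minutes past 12:00 = 3:15

Final answer: 3:15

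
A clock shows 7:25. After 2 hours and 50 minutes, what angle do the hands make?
First find the time 2 hours and 50 minutes after 7:25.
Total minutes: 7 x 60 + 25 + 2 x 60 + 50 = 615.
615 mod 720 = 615 minutes = 10:15.
Now compute the angle at 10:15:
Hour hand: 10 x 30 + 15 x 0.5 = 307.5 degrees
Minute hand: 15 x 6 = 90 degrees
Difference: |307.5 - 90| = 217.5 degrees
Smaller angle: 360 - 217.5 = 142.5 degrees

Final answer: 142.5 degrees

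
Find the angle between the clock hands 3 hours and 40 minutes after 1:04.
First find the time 3 hours and 40 minutes after 1:04.
Total minutes: 1 x 60 + 4 + 3 x 60 + 40 = 284.
284 mod 720 = 284 minutes = 4:44.
Now compute the angle at 4:44:
Hour hand: 4 x 30 + 44 x 0.5 = 142 degrees
Minute hand: 44 x 6 = 264 degrees
Difference: |142 - 264| = 122 degrees
The angle is 122 degrees

Final answer: 122 degrees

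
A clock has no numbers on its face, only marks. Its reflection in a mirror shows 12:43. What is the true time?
Reflection across the vertical (12-6) axis maps a hand at angle A degrees to (360 - A) degrees, which sends a reading of T minutes past 12:00 to (720 - T) minutes past 12:00.
Mirror reads 12:43 = 43 minutes past 12:00.
Actual time: (720 - 43) mod 720 = 677 minutes = 11:17.

Final answer: 11:17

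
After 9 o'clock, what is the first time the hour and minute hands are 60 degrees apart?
At t minutes past 9:00, the hour hand is at 30 x 9 + 0.5t degrees and the minute hand is at 6t degrees.
The smaller angle between them is 60 degrees when |30H - 5.5t| = 60 or |30H - 5.5t| = 300.
With H = 9, solve 30 x 9 - 5.5t = +/- target for each target:
  t = (30 x 9 - 60) / 5.5 = 38.18
  t = (30 x 9 + 60) / 5.5 = 60 (outside (0, 60))
  t = (30 x 9 - 300) / 5.5 = -5.45 (outside (0, 60))
  t = (30 x 9 + 300) / 5.5 = 103.64 (outside (0, 60))
Valid solutions in (0, 60): {38.18} minutes.
The first occurrence is t = 38.18 minutes.
The hands form a 60-degree angle at 38.18 minutes past 9:00.

Final answer: 38.18 minutes past 9:00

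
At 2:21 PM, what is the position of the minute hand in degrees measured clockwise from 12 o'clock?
The minute hand moves 6 degrees per minute.
At 2:21: 21 x 6 = 126 degrees

Final answer: 126 degrees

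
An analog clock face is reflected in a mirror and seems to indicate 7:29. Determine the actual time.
Reflection across the vertical (12-6) axis maps a hand at angle A degrees to (360 - A) degrees, which sends a reading of T minutes past 12:00 to (720 - T) minutes past 12:00.
Mirror reads 7:29 = 449 minutes past 12:00.
Actual time: (720 - 449) mod 720 = 271 minutes = 4:31.

Final answer: 4:31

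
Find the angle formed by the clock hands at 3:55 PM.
Hour hand position: 3 x 30 + 55 x 0.5 = 117.5 degrees
Minute hand position: 55 x 6 = 330 degrees
Difference: |117.5 - 330| = 212.5 degrees
Since 212.5 > 180, the smaller angle is 360 - 212.5 = 147.5 degrees

Final answer: 147.5 degrees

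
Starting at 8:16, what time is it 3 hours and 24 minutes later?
Starting time: 8:16
Adding 24 minutes to 16 minutes: 16 + 24 = 40 minutes
Adding 3 hours: 8 + 3 = 11
Final time: 11:40

Final answer: 11:40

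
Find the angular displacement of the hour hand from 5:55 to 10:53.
The hour hand moves 0.5 degrees per minute.
Time elapsed: 10:53 - 5:55 = 298 minutes
Angular displacement: 298 x 0.5 = 149 degrees

Final answer: 149 degrees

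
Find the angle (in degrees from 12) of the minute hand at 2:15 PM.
The minute hand moves 6 degrees per minute.
At 2:15: 15 x 6 = 90 degrees

Final answer: 90 degrees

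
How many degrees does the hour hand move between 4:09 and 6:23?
The hour hand moves 0.5 degrees per minute.
Time elapsed: 6:23 - 4:09 = 134 minutes
Angular displacement: 134 x 0.5 = 67 degrees

Final answer: 67 degrees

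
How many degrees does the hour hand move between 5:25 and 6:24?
The hour hand moves 0.5 degrees per minute.
Time elapsed: 6:24 - 5:25 = 59 minutes
Angular displacement: 59 x 0.5 = 29.5 degrees

Final answer: 29.5 degrees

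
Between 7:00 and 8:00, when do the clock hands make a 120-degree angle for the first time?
At t minutes past 7:00, the hour hand is at 30 x 7 + 0.5t degrees and the minute hand is at 6t degrees.
The smaller angle between them is 120 degrees when |30H - 5.5t| = 120 or |30H - 5.5t| = 240.
With H = 7, solve 30 x 7 - 5.5t = +/- target for each target:
  t = (30 x 7 - 120) / 5.5 = 16.36
  t = (30 x 7 + 120) / 5.5 = 60 (outside (0, 60))
  t = (30 x 7 - 240) / 5.5 = -5.45 (outside (0, 60))
  t = (30 x 7 + 240) / 5.5 = 81.82 (outside (0, 60))
Valid solutions in (0, 60): {16.36} minutes.
The first occurrence is t = 16.36 minutes.
The hands form a 120-degree angle at 16.36 minutes past 7:00.

Final answer: 16.36 minutes past 7:00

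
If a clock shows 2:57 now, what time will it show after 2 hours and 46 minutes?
Starting time: 2:57
Adding 46 minutes to 57 minutes: 57 + 46 = 103 minutes = 1 hour and 43 minutes
Adding 2 hours: 2 + 2 + 1 (carry) = 5
Final time: 5:43

Final answer: 5:43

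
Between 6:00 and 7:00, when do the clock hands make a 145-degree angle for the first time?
At t minutes past 6:00, the hour hand is at 30 x 6 + 0.5t degrees and the minute hand is at 6t degrees.
The smaller angle between them is 145 degrees when |30H - 5.5t| = 145 or |30H - 5.5t| = 215.
With H = 6, solve 30 x 6 - 5.5t = +/- target for each target:
  t = (30 x 6 - 145) / 5.5 = 6.36
  t = (30 x 6 + 145) / 5.5 = 59.09
  t = (30 x 6 - 215) / 5.5 = -6.36 (outside (0, 60))
  t = (30 x 6 + 215) / 5.5 = 71.82 (outside (0, 60))
Valid solutions in (0, 60): {6.36, 59.09} minutes.
The first occurrence is t = 6.36 minutes.
The hands form a 145-degree angle at 6.36 minutes past 6:00.

Final answer: 6.36 minutes past 6:00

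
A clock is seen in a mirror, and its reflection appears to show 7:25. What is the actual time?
Reflection across the vertical (12-6) axis maps a hand at angle A degrees to (360 - A) degrees, which sends a reading of T minutes past 12:00 to (720 - T) minutes past 12:00.
Mirror reads 7:25 = 445 minutes past 12:00.
Actual time: (720 - 445) mod 720 = 275 minutes = 4:35.

Final answer: 4:35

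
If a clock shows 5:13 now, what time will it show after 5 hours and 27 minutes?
Starting time: 5:13
Adding 27 minutes to 13 minutes: 13 + 27 = 40 minutes
Adding 5 hours: 5 + 5 = 10
Final time: 10:40

Final answer: 10:40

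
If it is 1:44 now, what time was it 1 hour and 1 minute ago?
Starting time: 1:44 = 104 total minutes past 12:00
Subtracting: 1 hour and 1 minute = 61 minutes
104 - 61 = 43 minutes
= 43 minutes past 12:00 = 12:43

Final answer: 12:43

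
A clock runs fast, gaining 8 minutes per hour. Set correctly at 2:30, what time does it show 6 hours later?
For every 60 true minutes, the faulty clock advances 60 + 8 = 68 minutes.
True elapsed: 6 hours = 360 minutes.
Faulty clock advances: 360 x 68/60 = 408 minutes (drift: 48 minutes ahead).
Shown time: 2:30 + 408 minutes = 9:18.

Final answer: 9:18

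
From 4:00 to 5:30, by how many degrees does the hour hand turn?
The hour hand moves 0.5 degrees per minute.
Time elapsed: 5:30 - 4:00 = 90 minutes
Angular displacement: 90 x 0.5 = 45 degrees

Final answer: 45 degrees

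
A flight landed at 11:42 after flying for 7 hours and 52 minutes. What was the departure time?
Starting time: 11:42 = 702 total minutes past 12:00
Subtracting: 7 hours and 52 minutes = 472 minutes
702 - 472 = 230 minutes
= 3 hours and 50 minutes past 12:00 = 3:50

Final answer: 3:50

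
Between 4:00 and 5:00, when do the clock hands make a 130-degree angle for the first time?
At t minutes past 4:00, the hour hand is at 30 x 4 + 0.5t degrees and the minute hand is at 6t degrees.
The smaller angle between them is 130 degrees when |30H - 5.5t| = 130 or |30H - 5.5t| = 230.
With H = 4, solve 30 x 4 - 5.5t = +/- target for each target:
  t = (30 x 4 - 130) / 5.5 = -1.82 (outside (0, 60))
  t = (30 x 4 + 130) / 5.5 = 45.45
  t = (30 x 4 - 230) / 5.5 = -20 (outside (0, 60))
  t = (30 x 4 + 230) / 5.5 = 63.64 (outside (0, 60))
Valid solutions in (0, 60): {45.45} minutes.
The first occurrence is t = 45.45 minutes.
The hands form a 130-degree angle at 45.45 minutes past 4:00.

Final answer: 45.45 minutes past 4:00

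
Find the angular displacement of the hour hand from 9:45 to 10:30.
The hour hand moves 0.5 degrees per minute.
Time elapsed: 10:30 - 9:45 = 45 minutes
Angular displacement: 45 x 0.5 = 22.5 degrees

Final answer: 22.5 degrees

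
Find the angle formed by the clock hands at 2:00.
Hour hand position: 2 x 30 + 0 x 0.5 = 60 degrees
Minute hand position: 0 x 6 = 0 degrees
Difference: |60 - 0| = 60 degrees
The angle between the hands is 60 degrees

Final answer: 60 degrees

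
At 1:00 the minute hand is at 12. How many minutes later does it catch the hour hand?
The minute hand gains 5.5 degrees per minute on the hour hand.
At 1:00, the hour hand is at 30 degrees and the minute hand is at 0 degrees.
The gap is 30 degrees. Time to close: 30/5.5 = 60 x 1/11 = 5.45 minutes.
The hands overlap at 5.45 minutes past 1:00.

Final answer: 5.45 minutes past 1:00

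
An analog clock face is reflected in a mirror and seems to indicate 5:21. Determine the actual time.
Reflection across the vertical (12-6) axis maps a hand at angle A degrees to (360 - A) degrees, which sends a reading of T minutes past 12:00 to (720 - T) minutes past 12:00.
Mirror reads 5:21 = 321 minutes past 12:00.
Actual time: (720 - 321) mod 720 = 399 minutes = 6:39.

Final answer: 6:39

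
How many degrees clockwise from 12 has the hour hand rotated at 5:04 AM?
The hour hand moves 30 degrees per hour and 0.5 degrees per minute.
At 5:04: (5) x 30 + 4 x 0.5 = 150 + 2 = 152 degrees

Final answer: 152 degrees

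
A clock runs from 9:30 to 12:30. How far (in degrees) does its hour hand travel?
The hour hand moves 0.5 degrees per minute.
Time elapsed: 12:30 - 9:30 = 180 minutes
Angular displacement: 180 x 0.5 = 90 degrees

Final answer: 90 degrees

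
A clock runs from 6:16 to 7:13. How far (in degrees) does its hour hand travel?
The hour hand moves 0.5 degrees per minute.
Time elapsed: 7:13 - 6:16 = 57 minutes
Angular displacement: 57 x 0.5 = 28.5 degrees

Final answer: 28.5 degrees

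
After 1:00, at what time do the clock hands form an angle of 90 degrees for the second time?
At t minutes past 1:00, the hour hand is at 30 x 1 + 0.5t degrees and the minute hand is at 6t degrees.
The smaller angle between them is 90 degrees when |30H - 5.5t| = 90 or |30H - 5.5t| = 270.
With H = 1, solve 30 x 1 - 5.5t = +/- target for each target:
  t = (30 x 1 - 90) / 5.5 = -10.91 (outside (0, 60))
  t = (30 x 1 + 90) / 5.5 = 21.82
  t = (30 x 1 - 270) / 5.5 = -43.64 (outside (0, 60))
  t = (30 x 1 + 270) / 5.5 = 54.55
Valid solutions in (0, 60): {21.82, 54.55} minutes.
The second occurrence is t = 54.55 minutes.
The hands form a 90-degree angle at 54.55 minutes past 1:00.

Final answer: 54.55 minutes past 1:00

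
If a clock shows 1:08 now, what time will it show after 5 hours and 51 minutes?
Starting time: 1:08
Adding 51 minutes to 8 minutes: 8 + 51 = 59 minutes
Adding 5 hours: 1 + 5 = 6
Final time: 6:59

Final answer: 6:59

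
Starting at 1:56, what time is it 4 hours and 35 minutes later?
Starting time: 1:56
Adding 35 minutes to 56 minutes: 56 + 35 = 91 minutes = 1 hour and 31 minutes
Adding 4 hours: 1 + 4 + 1 (carry) = 6
Final time: 6:31

Final answer: 6:31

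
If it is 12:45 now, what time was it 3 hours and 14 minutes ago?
Starting time: 12:45 = 45 total minutes past 12:00
Subtracting: 3 hours and 14 minutes = 194 minutes
45 - 194 = -149 (negative, add 12 hours = 720) = 571 minutes
= 9 hours and 31 minutes past 12:00 = 9:31

Final answer: 9:31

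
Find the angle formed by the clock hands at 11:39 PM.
Hour hand position: 11 x 30 + 39 x 0.5 = 349.5 degrees
Minute hand position: 39 x 6 = 234 degrees
Difference: |349.5 - 234| = 115.5 degrees
The angle between the hands is 115.5 degrees

Final answer: 115.5 degrees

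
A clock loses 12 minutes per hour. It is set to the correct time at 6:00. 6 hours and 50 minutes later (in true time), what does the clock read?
For every 60 true minutes, the faulty clock advances 60 - 12 = 48 minutes.
True elapsed: 6 hours and 50 minutes = 410 minutes.
Faulty clock advances: 410 x 48/60 = 328 minutes (drift: 82 minutes behind).
Shown time: 6:00 + 328 minutes = 11:28.

Final answer: 11:28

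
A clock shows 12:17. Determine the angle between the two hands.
Hour hand position: 0 x 30 + 17 x 0.5 = 8.5 degrees
Minute hand position: 17 x 6 = 102 degrees
Difference: |8.5 - 102| = 93.5 degrees
The angle between the hands is 93.5 degrees

Final answer: 93.5 degrees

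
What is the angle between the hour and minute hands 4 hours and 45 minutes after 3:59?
First find the time 4 hours and 45 minutes after 3:59.
Total minutes: 3 x 60 + 59 + 4 x 60 + 45 = 524.
524 mod 720 = 524 minutes = 8:44.
Now compute the angle at 8:44:
Hour hand: 8 x 30 + 44 x 0.5 = 262 degrees
Minute hand: 44 x 6 = 264 degrees
Difference: |262 - 264| = 2 degrees
The angle is 2 degrees

Final answer: 2 degrees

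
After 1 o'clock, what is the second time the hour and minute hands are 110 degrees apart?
At t minutes past 1:00, the hour hand is at 30 x 1 + 0.5t degrees and the minute hand is at 6t degrees.
The smaller angle between them is 110 degrees when |30H - 5.5t| = 110 or |30H - 5.5t| = 250.
With H = 1, solve 30 x 1 - 5.5t = +/- target for each target:
  t = (30 x 1 - 110) / 5.5 = -14.55 (outside (0, 60))
  t = (30 x 1 + 110) / 5.5 = 25.45
  t = (30 x 1 - 250) / 5.5 = -40 (outside (0, 60))
  t = (30 x 1 + 250) / 5.5 = 50.91
Valid solutions in (0, 60): {25.45, 50.91} minutes.
The second occurrence is t = 50.91 minutes.
The hands form a 110-degree angle at 50.91 minutes past 1:00.

Final answer: 50.91 minutes past 1:00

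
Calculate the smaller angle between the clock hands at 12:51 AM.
Hour hand position: 0 x 30 + 51 x 0.5 = 25.5 degrees
Minute hand position: 51 x 6 = 306 degrees
Difference: |25.5 - 306| = 280.5 degrees
Since 280.5 > 180, the smaller angle is 360 - 280.5 = 79.5 degrees

Final answer: 79.5 degrees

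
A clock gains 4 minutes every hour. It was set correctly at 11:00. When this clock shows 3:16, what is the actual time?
For every 60 true minutes, the faulty clock advances 64 minutes, so 1 faulty-clock minute corresponds to 60/64 true minutes.
From 11:00 to 3:16 on the faulty dial is 256 minutes.
True elapsed: 256 x 60/64 = 240 minutes = 4 hours.
True time: 11:00 + 4 hours = 3:00.

Final answer: 3:00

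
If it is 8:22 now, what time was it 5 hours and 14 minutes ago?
Starting time: 8:22 = 502 total minutes past 12:00
Subtracting: 5 hours and 14 minutes = 314 minutes
502 - 314 = 188 minutes
= 3 hours and 8 minutes past 12:00 = 3:08

Final answer: 3:08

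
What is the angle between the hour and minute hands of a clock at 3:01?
Hour hand position: 3 x 30 + 1 x 0.5 = 90.5 degrees
Minute hand position: 1 x 6 = 6 degrees
Difference: |90.5 - 6| = 84.5 degrees
The angle between the hands is 84.5 degrees

Final answer: 84.5 degrees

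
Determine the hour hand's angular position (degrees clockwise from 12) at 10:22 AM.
The hour hand moves 30 degrees per hour and 0.5 degrees per minute.
At 10:22: (10) x 30 + 22 x 0.5 = 300 + 11 = 311 degrees

Final answer: 311 degrees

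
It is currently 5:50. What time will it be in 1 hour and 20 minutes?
Starting time: 5:50
Adding 20 minutes to 50 minutes: 50 + 20 = 70 minutes = 1 hour and 10 minutes
Adding 1 hour: 5 + 1 + 1 (carry) = 7
Final time: 7:10

Final answer: 7:10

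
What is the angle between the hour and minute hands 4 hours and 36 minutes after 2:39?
First find the time 4 hours and 36 minutes after 2:39.
Total minutes: 2 x 60 + 39 + 4 x 60 + 36 = 435.
435 mod 720 = 435 minutes = 7:15.
Now compute the angle at 7:15:
Hour hand: 7 x 30 + 15 x 0.5 = 217.5 degrees
Minute hand: 15 x 6 = 90 degrees
Difference: |217.5 - 90| = 127.5 degrees
The angle is 127.5 degrees

Final answer: 127.5 degrees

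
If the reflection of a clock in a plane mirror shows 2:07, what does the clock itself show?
Reflection across the vertical (12-6) axis maps a hand at angle A degrees to (360 - A) degrees, which sends a reading of T minutes past 12:00 to (720 - T) minutes past 12:00.
Mirror reads 2:07 = 127 minutes past 12:00.
Actual time: (720 - 127) mod 720 = 593 minutes = 9:53.

Final answer: 9:53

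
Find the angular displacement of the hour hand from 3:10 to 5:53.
The hour hand moves 0.5 degrees per minute.
Time elapsed: 5:53 - 3:10 = 163 minutes
Angular displacement: 163 x 0.5 = 81.5 degrees

Final answer: 81.5 degrees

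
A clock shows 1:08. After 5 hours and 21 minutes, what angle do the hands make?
First find the time 5 hours and 21 minutes after 1:08.
Total minutes: 1 x 60 + 8 + 5 x 60 + 21 = 389.
389 mod 720 = 389 minutes = 6:29.
Now compute the angle at 6:29:
Hour hand: 6 x 30 + 29 x 0.5 = 194.5 degrees
Minute hand: 29 x 6 = 174 degrees
Difference: |194.5 - 174| = 20.5 degrees
The angle is 20.5 degrees

Final answer: 20.5 degrees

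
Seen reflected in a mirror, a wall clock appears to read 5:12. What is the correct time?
Reflection across the vertical (12-6) axis maps a hand at angle A degrees to (360 - A) degrees, which sends a reading of T minutes past 12:00 to (720 - T) minutes past 12:00.
Mirror reads 5:12 = 312 minutes past 12:00.
Actual time: (720 - 312) mod 720 = 408 minutes = 6:48.

Final answer: 6:48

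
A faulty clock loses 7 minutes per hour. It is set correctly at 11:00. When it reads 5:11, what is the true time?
For every 60 true minutes, the faulty clock advances 53 minutes, so 1 faulty-clock minute corresponds to 60/53 true minutes.
From 11:00 to 5:11 on the faulty dial is 371 minutes.
True elapsed: 371 x 60/53 = 420 minutes = 7 hours.
True time: 11:00 + 7 hours = 6:00.

Final answer: 6:00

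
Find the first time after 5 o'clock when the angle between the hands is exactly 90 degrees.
At t minutes past 5:00, the hour hand is at 30 x 5 + 0.5t degrees and the minute hand is at 6t degrees.
The smaller angle between them is 90 degrees when |30H - 5.5t| = 90 or |30H - 5.5t| = 270.
With H = 5, solve 30 x 5 - 5.5t = +/- target for each target:
  t = (30 x 5 - 90) / 5.5 = 10.91
  t = (30 x 5 + 90) / 5.5 = 43.64
  t = (30 x 5 - 270) / 5.5 = -21.82 (outside (0, 60))
  t = (30 x 5 + 270) / 5.5 = 76.36 (outside (0, 60))
Valid solutions in (0, 60): {10.91, 43.64} minutes.
The first occurrence is t = 10.91 minutes.
The hands form a 90-degree angle at 10.91 minutes past 5:00.

Final answer: 10.91 minutes past 5:00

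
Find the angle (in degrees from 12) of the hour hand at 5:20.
The hour hand moves 30 degrees per hour and 0.5 degrees per minute.
At 5:20: (5) x 30 + 20 x 0.5 = 150 + 10 = 160 degrees

Final answer: 160 degrees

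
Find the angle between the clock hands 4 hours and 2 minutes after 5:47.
First find the time 4 hours and 2 minutes after 5:47.
Total minutes: 5 x 60 + 47 + 4 x 60 + 2 = 589.
589 mod 720 = 589 minutes = 9:49.
Now compute the angle at 9:49:
Hour hand: 9 x 30 + 49 x 0.5 = 294.5 degrees
Minute hand: 49 x 6 = 294 degrees
Difference: |294.5 - 294| = 0.5 degrees
The angle is 0.5 degrees

Final answer: 0.5 degrees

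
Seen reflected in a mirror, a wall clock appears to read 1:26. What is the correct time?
Reflection across the vertical (12-6) axis maps a hand at angle A degrees to (360 - A) degrees, which sends a reading of T minutes past 12:00 to (720 - T) minutes past 12:00.
Mirror reads 1:26 = 86 minutes past 12:00.
Actual time: (720 - 86) mod 720 = 634 minutes = 10:34.

Final answer: 10:34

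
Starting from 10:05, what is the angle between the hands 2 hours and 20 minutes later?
First find the time 2 hours and 20 minutes after 10:05.
Total minutes: 10 x 60 + 5 + 2 x 60 + 20 = 745.
745 mod 720 = 25 minutes = 12:25.
Now compute the angle at 12:25:
Hour hand: 0 x 30 + 25 x 0.5 = 12.5 degrees
Minute hand: 25 x 6 = 150 degrees
Difference: |12.5 - 150| = 137.5 degrees
The angle is 137.5 degrees

Final answer: 137.5 degrees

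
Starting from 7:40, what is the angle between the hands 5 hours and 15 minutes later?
First find the time 5 hours and 15 minutes after 7:40.
Total minutes: 7 x 60 + 40 + 5 x 60 + 15 = 775.
775 mod 720 = 55 minutes = 12:55.
Now compute the angle at 12:55:
Hour hand: 0 x 30 + 55 x 0.5 = 27.5 degrees
Minute hand: 55 x 6 = 330 degrees
Difference: |27.5 - 330| = 302.5 degrees
Smaller angle: 360 - 302.5 = 57.5 degrees

Final answer: 57.5 degrees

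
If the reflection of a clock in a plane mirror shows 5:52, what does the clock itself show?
Reflection across the vertical (12-6) axis maps a hand at angle A degrees to (360 - A) degrees, which sends a reading of T minutes past 12:00 to (720 - T) minutes past 12:00.
Mirror reads 5:52 = 352 minutes past 12:00.
Actual time: (720 - 352) mod 720 = 368 minutes = 6:08.

Final answer: 6:08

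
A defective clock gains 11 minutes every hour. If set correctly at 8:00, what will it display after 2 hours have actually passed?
For every 60 true minutes, the faulty clock advances 60 + 11 = 71 minutes.
True elapsed: 2 hours = 120 minutes.
Faulty clock advances: 120 x 71/60 = 142 minutes (drift: 22 minutes ahead).
Shown time: 8:00 + 142 minutes = 10:22.

Final answer: 10:22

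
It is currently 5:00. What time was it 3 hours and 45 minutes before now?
Starting time: 5:00 = 300 total minutes past 12:00
Subtracting: 3 hours and 45 minutes = 225 minutes
300 - 225 = 75 minutes
= 1 hour and 15 minutes past 12:00 = 1:15

Final answer: 1:15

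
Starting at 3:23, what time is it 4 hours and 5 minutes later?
Starting time: 3:23
Adding 5 minutes to 23 minutes: 23 + 5 = 28 minutes
Adding 4 hours: 3 + 4 = 7
Final time: 7:28

Final answer: 7:28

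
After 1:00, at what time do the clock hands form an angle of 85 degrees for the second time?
At t minutes past 1:00, the hour hand is at 30 x 1 + 0.5t degrees and the minute hand is at 6t degrees.
The smaller angle between them is 85 degrees when |30H - 5.5t| = 85 or |30H - 5.5t| = 275.
With H = 1, solve 30 x 1 - 5.5t = +/- target for each target:
  t = (30 x 1 - 85) / 5.5 = -10 (outside (0, 60))
  t = (30 x 1 + 85) / 5.5 = 20.91
  t = (30 x 1 - 275) / 5.5 = -44.55 (outside (0, 60))
  t = (30 x 1 + 275) / 5.5 = 55.45
Valid solutions in (0, 60): {20.91, 55.45} minutes.
The second occurrence is t = 55.45 minutes.
The hands form a 85-degree angle at 55.45 minutes past 1:00.

Final answer: 55.45 minutes past 1:00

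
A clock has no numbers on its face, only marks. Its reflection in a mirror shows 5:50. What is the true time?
Reflection across the vertical (12-6) axis maps a hand at angle A degrees to (360 - A) degrees, which sends a reading of T minutes past 12:00 to (720 - T) minutes past 12:00.
Mirror reads 5:50 = 350 minutes past 12:00.
Actual time: (720 - 350) mod 720 = 370 minutes = 6:10.

Final answer: 6:10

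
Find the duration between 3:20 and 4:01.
From 3:20 to 4:01:
(4 x 60 + 1) - (3 x 60 + 20) = 241 - 200 = 41 minutes
= 41 minutes

Final answer: 41 minutes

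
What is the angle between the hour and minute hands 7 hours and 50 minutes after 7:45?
First find the time 7 hours and 50 minutes after 7:45.
Total minutes: 7 x 60 + 45 + 7 x 60 + 50 = 935.
935 mod 720 = 215 minutes = 3:35.
Now compute the angle at 3:35:
Hour hand: 3 x 30 + 35 x 0.5 = 107.5 degrees
Minute hand: 35 x 6 = 210 degrees
Difference: |107.5 - 210| = 102.5 degrees
The angle is 102.5 degrees

Final answer: 102.5 degrees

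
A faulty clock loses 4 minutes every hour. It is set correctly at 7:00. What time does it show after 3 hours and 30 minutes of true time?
For every 60 true minutes, the faulty clock advances 60 - 4 = 56 minutes.
True elapsed: 3 hours and 30 minutes = 210 minutes.
Faulty clock advances: 210 x 56/60 = 196 minutes (drift: 14 minutes behind).
Shown time: 7:00 + 196 minutes = 10:16.

Final answer: 10:16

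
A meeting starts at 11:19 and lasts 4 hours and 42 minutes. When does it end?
Starting time: 11:19
Adding 42 minutes to 19 minutes: 19 + 42 = 61 minutes = 1 hour and 1 minute
Adding 4 hours: 11 + 4 + 1 (carry) = 16 - 12 = 4
Final time: 4:01

Final answer: 4:01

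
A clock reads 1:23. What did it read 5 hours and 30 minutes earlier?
Starting time: 1:23 = 83 total minutes past 12:00
Subtracting: 5 hours and 30 minutes = 330 minutes
83 - 330 = -247 (negative, add 12 hours = 720) = 473 minutes
= 7 hours and 53 minutes past 12:00 = 7:53

Final answer: 7:53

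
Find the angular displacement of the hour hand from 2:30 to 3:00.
The hour hand moves 0.5 degrees per minute.
Time elapsed: 3:00 - 2:30 = 30 minutes
Angular displacement: 30 x 0.5 = 15 degrees

Final answer: 15 degrees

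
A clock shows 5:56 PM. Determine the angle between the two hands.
Hour hand position: 5 x 30 + 56 x 0.5 = 178 degrees
Minute hand position: 56 x 6 = 336 degrees
Difference: |178 - 336| = 158 degrees
The angle between the hands is 158 degrees

Final answer: 158 degrees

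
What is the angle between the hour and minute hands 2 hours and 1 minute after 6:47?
First find the time 2 hours and 1 minute after 6:47.
Total minutes: 6 x 60 + 47 + 2 x 60 + 1 = 528.
528 mod 720 = 528 minutes = 8:48.
Now compute the angle at 8:48:
Hour hand: 8 x 30 + 48 x 0.5 = 264 degrees
Minute hand: 48 x 6 = 288 degrees
Difference: |264 - 288| = 24 degrees
The angle is 24 degrees

Final answer: 24 degrees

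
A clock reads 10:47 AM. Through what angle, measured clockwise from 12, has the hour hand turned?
The hour hand moves 30 degrees per hour and 0.5 degrees per minute.
At 10:47: (10) x 30 + 47 x 0.5 = 300 + 23.5 = 323.5 degrees

Final answer: 323.5 degrees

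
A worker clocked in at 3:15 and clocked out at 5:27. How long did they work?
From 3:15 to 5:27:
(5 x 60 + 27) - (3 x 60 + 15) = 327 - 195 = 132 minutes
= 2 hours and 12 minutes

Final answer: 2 hours and 12 minutes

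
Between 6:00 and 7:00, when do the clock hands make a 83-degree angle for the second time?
At t minutes past 6:00, the hour hand is at 30 x 6 + 0.5t degrees and the minute hand is at 6t degrees.
The smaller angle between them is 83 degrees when |30H - 5.5t| = 83 or |30H - 5.5t| = 277.
With H = 6, solve 30 x 6 - 5.5t = +/- target for each target:
  t = (30 x 6 - 83) / 5.5 = 17.64
  t = (30 x 6 + 83) / 5.5 = 47.82
  t = (30 x 6 - 277) / 5.5 = -17.64 (outside (0, 60))
  t = (30 x 6 + 277) / 5.5 = 83.09 (outside (0, 60))
Valid solutions in (0, 60): {17.64, 47.82} minutes.
The second occurrence is t = 47.82 minutes.
The hands form a 83-degree angle at 47.82 minutes past 6:00.

Final answer: 47.82 minutes past 6:00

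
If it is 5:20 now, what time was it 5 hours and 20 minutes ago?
Starting time: 5:20 = 320 total minutes past 12:00
Subtracting: 5 hours and 20 minutes = 320 minutes
320 - 320 = 0 minutes
= 0 minutes past 12:00 = 12:00

Final answer: 12:00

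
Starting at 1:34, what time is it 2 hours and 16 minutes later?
Starting time: 1:34
Adding 16 minutes to 34 minutes: 34 + 16 = 50 minutes
Adding 2 hours: 1 + 2 = 3
Final time: 3:50

Final answer: 3:50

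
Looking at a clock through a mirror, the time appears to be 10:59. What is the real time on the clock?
Reflection across the vertical (12-6) axis maps a hand at angle A degrees to (360 - A) degrees, which sends a reading of T minutes past 12:00 to (720 - T) minutes past 12:00.
Mirror reads 10:59 = 659 minutes past 12:00.
Actual time: (720 - 659) mod 720 = 61 minutes = 1:01.

Final answer: 1:01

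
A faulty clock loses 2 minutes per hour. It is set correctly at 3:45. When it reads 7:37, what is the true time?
For every 60 true minutes, the faulty clock advances 58 minutes, so 1 faulty-clock minute corresponds to 60/58 true minutes.
From 3:45 to 7:37 on the faulty dial is 232 minutes.
True elapsed: 232 x 60/58 = 240 minutes = 4 hours.
True time: 3:45 + 4 hours = 7:45.

Final answer: 7:45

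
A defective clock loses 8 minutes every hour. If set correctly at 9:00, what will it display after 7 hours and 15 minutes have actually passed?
For every 60 true minutes, the faulty clock advances 60 - 8 = 52 minutes.
True elapsed: 7 hours and 15 minutes = 435 minutes.
Faulty clock advances: 435 x 52/60 = 377 minutes (drift: 58 minutes behind).
Shown time: 9:00 + 377 minutes = 3:17.

Final answer: 3:17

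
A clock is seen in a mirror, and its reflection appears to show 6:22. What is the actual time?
Reflection across the vertical (12-6) axis maps a hand at angle A degrees to (360 - A) degrees, which sends a reading of T minutes past 12:00 to (720 - T) minutes past 12:00.
Mirror reads 6:22 = 382 minutes past 12:00.
Actual time: (720 - 382) mod 720 = 338 minutes = 5:38.

Final answer: 5:38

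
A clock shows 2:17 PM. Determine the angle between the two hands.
Hour hand position: 2 x 30 + 17 x 0.5 = 68.5 degrees
Minute hand position: 17 x 6 = 102 degrees
Difference: |68.5 - 102| = 33.5 degrees
The angle between the hands is 33.5 degrees

Final answer: 33.5 degrees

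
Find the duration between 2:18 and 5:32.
From 2:18 to 5:32:
(5 x 60 + 32) - (2 x 60 + 18) = 332 - 138 = 194 minutes
= 3 hours and 14 minutes

Final answer: 3 hours and 14 minutes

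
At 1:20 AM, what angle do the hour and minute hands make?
Hour hand position: 1 x 30 + 20 x 0.5 = 40 degrees
Minute hand position: 20 x 6 = 120 degrees
Difference: |40 - 120| = 80 degrees
The angle between the hands is 80 degrees

Final answer: 80 degrees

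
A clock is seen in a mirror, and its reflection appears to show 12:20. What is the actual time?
Reflection across the vertical (12-6) axis maps a hand at angle A degrees to (360 - A) degrees, which sends a reading of T minutes past 12:00 to (720 - T) minutes past 12:00.
Mirror reads 12:20 = 20 minutes past 12:00.
Actual time: (720 - 20) mod 720 = 700 minutes = 11:40.

Final answer: 11:40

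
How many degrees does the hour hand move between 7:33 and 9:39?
The hour hand moves 0.5 degrees per minute.
Time elapsed: 9:39 - 7:33 = 126 minutes
Angular displacement: 126 x 0.5 = 63 degrees

Final answer: 63 degrees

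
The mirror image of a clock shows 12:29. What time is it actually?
Reflection across the vertical (12-6) axis maps a hand at angle A degrees to (360 - A) degrees, which sends a reading of T minutes past 12:00 to (720 - T) minutes past 12:00.
Mirror reads 12:29 = 29 minutes past 12:00.
Actual time: (720 - 29) mod 720 = 691 minutes = 11:31.

Final answer: 11:31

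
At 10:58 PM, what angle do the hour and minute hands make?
Hour hand position: 10 x 30 + 58 x 0.5 = 329 degrees
Minute hand position: 58 x 6 = 348 degrees
Difference: |329 - 348| = 19 degrees
The angle between the hands is 19 degrees

Final answer: 19 degrees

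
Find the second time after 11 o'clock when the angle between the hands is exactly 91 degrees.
At t minutes past 11:00, the hour hand is at 30 x 11 + 0.5t degrees and the minute hand is at 6t degrees.
The smaller angle between them is 91 degrees when |30H - 5.5t| = 91 or |30H - 5.5t| = 269.
With H = 11, solve 30 x 11 - 5.5t = +/- target for each target:
  t = (30 x 11 - 91) / 5.5 = 43.45
  t = (30 x 11 + 91) / 5.5 = 76.55 (outside (0, 60))
  t = (30 x 11 - 269) / 5.5 = 11.09
  t = (30 x 11 + 269) / 5.5 = 108.91 (outside (0, 60))
Valid solutions in (0, 60): {11.09, 43.45} minutes.
The second occurrence is t = 43.45 minutes.
The hands form a 91-degree angle at 43.45 minutes past 11:00.

Final answer: 43.45 minutes past 11:00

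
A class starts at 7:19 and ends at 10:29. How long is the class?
From 7:19 to 10:29:
(10 x 60 + 29) - (7 x 60 + 19) = 629 - 439 = 190 minutes
= 3 hours and 10 minutes

Final answer: 3 hours and 10 minutes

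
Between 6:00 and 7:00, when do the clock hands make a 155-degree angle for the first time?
At t minutes past 6:00, the hour hand is at 30 x 6 + 0.5t degrees and the minute hand is at 6t degrees.
The smaller angle between them is 155 degrees when |30H - 5.5t| = 155 or |30H - 5.5t| = 205.
With H = 6, solve 30 x 6 - 5.5t = +/- target for each target:
  t = (30 x 6 - 155) / 5.5 = 4.55
  t = (30 x 6 + 155) / 5.5 = 60.91 (outside (0, 60))
  t = (30 x 6 - 205) / 5.5 = -4.55 (outside (0, 60))
  t = (30 x 6 + 205) / 5.5 = 70 (outside (0, 60))
Valid solutions in (0, 60): {4.55} minutes.
The first occurrence is t = 4.55 minutes.
The hands form a 155-degree angle at 4.55 minutes past 6:00.

Final answer: 4.55 minutes past 6:00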